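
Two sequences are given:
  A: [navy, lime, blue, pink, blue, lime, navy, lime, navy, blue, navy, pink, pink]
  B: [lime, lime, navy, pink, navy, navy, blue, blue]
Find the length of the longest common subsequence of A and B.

A longest common subsequence is navy, pink, navy, navy, blue (length 5); the LCS DP confirms no longer common subsequence exists.

5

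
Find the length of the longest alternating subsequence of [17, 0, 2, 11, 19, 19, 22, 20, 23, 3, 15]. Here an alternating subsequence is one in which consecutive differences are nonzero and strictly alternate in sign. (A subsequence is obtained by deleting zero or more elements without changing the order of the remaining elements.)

Track the best alternating length ending on an up-step vs a down-step at each position: up/down = 1/1, 1/2, 3/2, 3/2, 3/1, 3/1, 3/1, 3/4, 5/1, 3/6, 7/6.
The maximum over both is 7; one such subsequence is 17, 0, 22, 20, 23, 3, 15.

7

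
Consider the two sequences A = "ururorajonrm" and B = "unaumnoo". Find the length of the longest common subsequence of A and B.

4

Backtracking the LCS table gives one alignment: u (A1,B1) → u (A3,B4) → o (A5,B7) → o (A9,B8).
So the longest common subsequence has length 4.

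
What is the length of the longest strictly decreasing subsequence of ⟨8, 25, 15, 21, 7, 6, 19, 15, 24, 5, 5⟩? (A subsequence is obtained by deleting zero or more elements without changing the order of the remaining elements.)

One longest decreasing subsequence is 25, 15, 7, 6, 5 (positions 2,3,5,6,10), of length 5; no longer one exists.

5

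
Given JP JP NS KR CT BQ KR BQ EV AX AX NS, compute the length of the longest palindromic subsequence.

One longest palindromic subsequence is NS BQ KR BQ NS (positions 3,6,7,8,12); it reads the same forward and backward, and the interval DP gives dp[1][12] = 5.

5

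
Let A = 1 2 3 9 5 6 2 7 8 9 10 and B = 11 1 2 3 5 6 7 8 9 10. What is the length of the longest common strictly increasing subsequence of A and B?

A longest common strictly increasing subsequence is 1, 2, 3, 5, 6, 7, 8, 9, 10 (length 9); it appears in order in both A and B, and no longer such subsequence exists.

9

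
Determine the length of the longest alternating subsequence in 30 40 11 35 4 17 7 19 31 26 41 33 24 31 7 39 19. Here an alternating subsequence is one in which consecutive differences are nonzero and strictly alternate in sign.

15

A longest alternating subsequence is 30, 40, 11, 35, 4, 17, 7, 31, 26, 41, 24, 31, 7, 39, 19 (positions 1,2,3,4,5,6,7,9,10,11,13,14,15,16,17); its 14 consecutive differences strictly alternate in sign, and length 15 is optimal.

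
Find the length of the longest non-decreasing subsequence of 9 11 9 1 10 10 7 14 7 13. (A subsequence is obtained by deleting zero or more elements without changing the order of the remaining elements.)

5

Scanning left to right, the best length ending at each element is: 9→1, 11→2, 9→2, 1→1, 10→3, 10→4, 7→2, 14→5, 7→3, 13→5.
So the longest non-decreasing subsequence has length 5, e.g. 9, 9, 10, 10, 14.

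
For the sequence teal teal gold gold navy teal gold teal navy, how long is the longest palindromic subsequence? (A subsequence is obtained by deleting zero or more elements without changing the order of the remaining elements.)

One longest palindromic subsequence is teal teal gold gold teal teal (positions 1,2,3,4,6,8); it reads the same forward and backward, and the interval DP gives dp[1][9] = 6.

6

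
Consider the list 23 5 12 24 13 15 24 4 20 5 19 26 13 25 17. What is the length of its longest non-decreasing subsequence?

Let dp[i] be the longest non-decreasing subsequence ending at position i. Then dp = [1, 1, 2, 3, 3, 4, 5, 1, 5, 2, 5, 6, 4, 6, 5].
The maximum is 6; one witness is 5, 12, 13, 15, 24, 26 at positions 2,3,5,6,7,12.

6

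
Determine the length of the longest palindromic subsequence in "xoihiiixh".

6

One longest palindromic subsequence is xiiiix (positions 1,3,5,6,7,8); it reads the same forward and backward, and the interval DP gives dp[1][9] = 6.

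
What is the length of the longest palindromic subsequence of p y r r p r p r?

5

One longest palindromic subsequence is rprpr (positions 3,5,6,7,8); it reads the same forward and backward, and the interval DP gives dp[1][8] = 5.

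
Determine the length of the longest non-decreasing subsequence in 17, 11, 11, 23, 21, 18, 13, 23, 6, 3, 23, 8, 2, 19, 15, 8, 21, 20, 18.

5

One longest non-decreasing subsequence is 11, 11, 23, 23, 23 (positions 2,3,4,8,11), of length 5; no longer one exists.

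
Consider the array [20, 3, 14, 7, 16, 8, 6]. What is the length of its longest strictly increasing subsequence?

Scanning left to right, the best length ending at each element is: 20→1, 3→1, 14→2, 7→2, 16→3, 8→3, 6→2.
So the longest increasing subsequence has length 3, e.g. 3, 14, 16.

3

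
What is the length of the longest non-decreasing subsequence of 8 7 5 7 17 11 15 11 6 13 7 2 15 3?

6

One longest non-decreasing subsequence is 7, 7, 11, 11, 13, 15 (positions 2,4,6,8,10,13), of length 6; no longer one exists.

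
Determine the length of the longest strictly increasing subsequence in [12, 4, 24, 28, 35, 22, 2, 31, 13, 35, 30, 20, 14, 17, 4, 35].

5

Let dp[i] be the longest increasing subsequence ending at position i. Then dp = [1, 1, 2, 3, 4, 2, 1, 4, 2, 5, 4, 3, 3, 4, 2, 5].
The maximum is 5; one witness is 12, 24, 28, 31, 35 at positions 1,3,4,8,10.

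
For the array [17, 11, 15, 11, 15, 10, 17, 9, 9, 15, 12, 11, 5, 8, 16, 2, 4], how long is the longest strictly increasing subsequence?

Scanning left to right, the best length ending at each element is: 17→1, 11→1, 15→2, 11→1, 15→2, 10→1, 17→3, 9→1, 9→1, 15→2, 12→2, 11→2, 5→1, 8→2, 16→3, 2→1, 4→2.
So the longest increasing subsequence has length 3, e.g. 11, 15, 17.

3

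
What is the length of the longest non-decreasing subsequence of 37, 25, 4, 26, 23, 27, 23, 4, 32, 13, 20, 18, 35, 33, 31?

One longest non-decreasing subsequence is 25, 26, 27, 32, 35 (positions 2,4,6,9,13), of length 5; no longer one exists.

5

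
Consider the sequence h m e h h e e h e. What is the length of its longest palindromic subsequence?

6

Using dp[i][j] = 2 + dp[i+1][j−1] if the ends match, else max(dp[i+1][j], dp[i][j−1]):
dp[1][9] = 6. A witness is eheehe at positions 3,4,6,7,8,9.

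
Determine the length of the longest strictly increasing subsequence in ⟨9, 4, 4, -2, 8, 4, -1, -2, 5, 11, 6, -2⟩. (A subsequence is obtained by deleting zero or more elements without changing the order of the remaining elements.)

Let dp[i] be the longest increasing subsequence ending at position i. Then dp = [1, 1, 1, 1, 2, 2, 2, 1, 3, 4, 4, 1].
The maximum is 4; one witness is -2, 4, 5, 11 at positions 4,6,9,10.

4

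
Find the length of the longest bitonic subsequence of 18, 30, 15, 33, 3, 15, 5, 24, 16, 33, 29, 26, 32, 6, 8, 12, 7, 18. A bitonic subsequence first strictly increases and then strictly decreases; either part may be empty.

8

Let inc[i] be the LIS ending at i and dec[i] the longest strictly decreasing subsequence starting at i. inc = [1, 2, 1, 3, 1, 2, 2, 3, 3, 4, 4, 4, 5, 3, 4, 5, 4, 6], dec = [4, 5, 3, 5, 1, 3, 1, 4, 3, 5, 4, 3, 3, 1, 2, 2, 1, 1].
max_i inc[i]+dec[i]−1 = 8, with one witness 3, 15, 24, 33, 29, 26, 12, 7.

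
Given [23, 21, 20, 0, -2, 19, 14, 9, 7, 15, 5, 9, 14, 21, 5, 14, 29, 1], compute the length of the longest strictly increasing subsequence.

One longest increasing subsequence is 0, 7, 9, 14, 21, 29 (positions 4,9,12,13,14,17), of length 6; no longer one exists.

6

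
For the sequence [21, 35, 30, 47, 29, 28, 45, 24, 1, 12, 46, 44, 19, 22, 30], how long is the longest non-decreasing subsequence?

Let dp[i] be the longest non-decreasing subsequence ending at position i. Then dp = [1, 2, 2, 3, 2, 2, 3, 2, 1, 2, 4, 3, 3, 4, 5].
The maximum is 5; one witness is 1, 12, 19, 22, 30 at positions 9,10,13,14,15.

5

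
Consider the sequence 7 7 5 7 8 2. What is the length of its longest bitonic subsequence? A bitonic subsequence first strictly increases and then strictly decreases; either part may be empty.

4

One longest bitonic subsequence is 5, 7, 8, 2 (positions 3,4,5,6): it rises to 8 then falls. Length 4 is optimal.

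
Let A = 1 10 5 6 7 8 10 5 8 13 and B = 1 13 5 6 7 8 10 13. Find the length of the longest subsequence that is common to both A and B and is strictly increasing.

7

A longest common strictly increasing subsequence is 1, 5, 6, 7, 8, 10, 13 (length 7); it appears in order in both A and B, and no longer such subsequence exists.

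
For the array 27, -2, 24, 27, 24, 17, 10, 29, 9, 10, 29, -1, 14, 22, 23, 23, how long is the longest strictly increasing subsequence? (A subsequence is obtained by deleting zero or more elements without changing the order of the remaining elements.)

6

Let dp[i] be the longest increasing subsequence ending at position i. Then dp = [1, 1, 2, 3, 2, 2, 2, 4, 2, 3, 4, 2, 4, 5, 6, 6].
The maximum is 6; one witness is -2, 9, 10, 14, 22, 23 at positions 2,9,10,13,14,15.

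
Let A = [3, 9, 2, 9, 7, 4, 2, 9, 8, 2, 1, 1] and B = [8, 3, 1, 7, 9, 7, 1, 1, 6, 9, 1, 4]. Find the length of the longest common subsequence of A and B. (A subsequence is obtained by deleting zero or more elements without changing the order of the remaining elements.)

5

A longest common subsequence is 3, 9, 7, 9, 1 (length 5); the LCS DP confirms no longer common subsequence exists.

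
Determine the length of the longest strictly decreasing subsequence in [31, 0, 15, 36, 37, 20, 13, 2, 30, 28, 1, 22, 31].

5

Let dp[i] be the longest decreasing subsequence ending at position i. Then dp = [1, 2, 2, 1, 1, 2, 3, 4, 2, 3, 5, 4, 2].
The maximum is 5; one witness is 31, 15, 13, 2, 1 at positions 1,3,7,8,11.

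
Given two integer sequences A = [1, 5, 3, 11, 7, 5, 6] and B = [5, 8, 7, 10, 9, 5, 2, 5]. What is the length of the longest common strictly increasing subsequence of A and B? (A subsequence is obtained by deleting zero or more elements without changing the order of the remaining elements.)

2

For each value that appears in both, track the longest common increasing run ending there.
The best achievable length is 2; one witness is 5, 7 (A-positions 2,5, B-positions 1,3).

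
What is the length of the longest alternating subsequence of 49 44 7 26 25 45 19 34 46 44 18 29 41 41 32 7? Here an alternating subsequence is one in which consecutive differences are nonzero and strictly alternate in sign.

10

Track the best alternating length ending on an up-step vs a down-step at each position: up/down = 1/1, 1/2, 1/2, 3/2, 3/4, 5/2, 3/6, 7/6, 7/2, 7/8, 3/8, 9/8, 9/8, 9/8, 9/10, 1/10.
The maximum over both is 10; one such subsequence is 49, 7, 26, 25, 45, 19, 34, 18, 41, 32.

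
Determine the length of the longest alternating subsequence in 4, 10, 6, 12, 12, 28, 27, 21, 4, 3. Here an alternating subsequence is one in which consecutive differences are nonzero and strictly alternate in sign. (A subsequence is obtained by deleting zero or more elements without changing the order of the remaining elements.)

A longest alternating subsequence is 4, 10, 6, 28, 27 (positions 1,2,3,6,7); its 4 consecutive differences strictly alternate in sign, and length 5 is optimal.

5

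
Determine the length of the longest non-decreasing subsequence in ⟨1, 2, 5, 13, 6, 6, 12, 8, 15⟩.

Let dp[i] be the longest non-decreasing subsequence ending at position i. Then dp = [1, 2, 3, 4, 4, 5, 6, 6, 7].
The maximum is 7; one witness is 1, 2, 5, 6, 6, 12, 15 at positions 1,2,3,5,6,7,9.

7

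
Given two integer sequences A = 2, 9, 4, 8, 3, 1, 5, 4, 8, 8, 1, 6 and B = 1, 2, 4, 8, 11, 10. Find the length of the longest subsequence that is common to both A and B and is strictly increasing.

3

A longest common strictly increasing subsequence is 2, 4, 8 (length 3); it appears in order in both A and B, and no longer such subsequence exists.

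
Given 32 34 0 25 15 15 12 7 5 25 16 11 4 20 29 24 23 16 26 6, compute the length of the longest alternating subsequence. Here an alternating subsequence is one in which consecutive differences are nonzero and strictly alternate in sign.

Track the best alternating length ending on an up-step vs a down-step at each position: up/down = 1/1, 2/1, 1/3, 4/3, 4/5, 4/5, 4/5, 4/5, 4/5, 6/3, 6/7, 6/7, 4/7, 8/7, 8/3, 8/9, 8/9, 8/9, 10/9, 8/11.
The maximum over both is 11; one such subsequence is 32, 34, 0, 25, 15, 25, 16, 29, 24, 26, 6.

11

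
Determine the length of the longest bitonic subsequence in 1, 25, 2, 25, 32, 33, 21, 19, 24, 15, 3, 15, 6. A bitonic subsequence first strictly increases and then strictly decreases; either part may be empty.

9

One longest bitonic subsequence is 1, 2, 25, 32, 33, 21, 19, 15, 6 (positions 1,3,4,5,6,7,8,12,13): it rises to 33 then falls. Length 9 is optimal.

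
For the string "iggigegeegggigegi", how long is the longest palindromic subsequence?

One longest palindromic subsequence is iggiggeeggiggi (positions 1,2,3,4,5,7,8,9,11,12,13,14,16,17); it reads the same forward and backward, and the interval DP gives dp[1][17] = 14.

14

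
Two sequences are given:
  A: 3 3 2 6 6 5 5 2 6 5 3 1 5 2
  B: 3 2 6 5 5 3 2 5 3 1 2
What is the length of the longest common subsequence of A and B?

Backtracking the LCS table gives one alignment: 3 (A2,B1) → 2 (A3,B2) → 6 (A5,B3) → 5 (A6,B4) → 5 (A7,B5) → 2 (A8,B7) → 5 (A10,B8) → 3 (A11,B9) → 1 (A12,B10) → 2 (A14,B11).
So the longest common subsequence has length 10.

10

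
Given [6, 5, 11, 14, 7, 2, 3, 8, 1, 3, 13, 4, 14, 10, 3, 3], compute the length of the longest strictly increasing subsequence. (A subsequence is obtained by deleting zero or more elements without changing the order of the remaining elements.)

Let dp[i] be the longest increasing subsequence ending at position i. Then dp = [1, 1, 2, 3, 2, 1, 2, 3, 1, 2, 4, 3, 5, 4, 2, 2].
The maximum is 5; one witness is 6, 7, 8, 13, 14 at positions 1,5,8,11,13.

5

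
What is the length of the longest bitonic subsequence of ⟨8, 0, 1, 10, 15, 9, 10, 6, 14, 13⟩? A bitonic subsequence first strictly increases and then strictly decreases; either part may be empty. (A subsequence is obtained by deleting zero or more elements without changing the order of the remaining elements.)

Let inc[i] be the LIS ending at i and dec[i] the longest strictly decreasing subsequence starting at i. inc = [1, 1, 2, 3, 4, 3, 4, 3, 5, 5], dec = [2, 1, 1, 3, 3, 2, 2, 1, 2, 1].
max_i inc[i]+dec[i]−1 = 6, with one witness 0, 1, 10, 15, 14, 13.

6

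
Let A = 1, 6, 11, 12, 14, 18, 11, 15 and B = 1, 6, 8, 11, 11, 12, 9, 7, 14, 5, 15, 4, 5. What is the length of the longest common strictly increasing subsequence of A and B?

6

For each value that appears in both, track the longest common increasing run ending there.
The best achievable length is 6; one witness is 1, 6, 11, 12, 14, 15 (A-positions 1,2,3,4,5,8, B-positions 1,2,4,6,9,11).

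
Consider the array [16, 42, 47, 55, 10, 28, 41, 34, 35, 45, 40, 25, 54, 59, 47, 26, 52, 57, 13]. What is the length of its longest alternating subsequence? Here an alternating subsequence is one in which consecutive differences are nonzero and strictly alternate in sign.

11

A longest alternating subsequence is 16, 42, 10, 41, 34, 45, 40, 54, 47, 52, 13 (positions 1,2,5,7,8,10,11,13,15,17,19); its 10 consecutive differences strictly alternate in sign, and length 11 is optimal.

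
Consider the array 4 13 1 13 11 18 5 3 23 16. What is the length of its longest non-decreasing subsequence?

Scanning left to right, the best length ending at each element is: 4→1, 13→2, 1→1, 13→3, 11→2, 18→4, 5→2, 3→2, 23→5, 16→4.
So the longest non-decreasing subsequence has length 5, e.g. 4, 13, 13, 18, 23.

5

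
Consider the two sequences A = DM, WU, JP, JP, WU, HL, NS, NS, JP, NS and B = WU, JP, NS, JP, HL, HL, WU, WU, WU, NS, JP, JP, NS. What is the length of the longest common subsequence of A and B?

7

A longest common subsequence is WU, JP, JP, WU, NS, JP, NS (length 7); the LCS DP confirms no longer common subsequence exists.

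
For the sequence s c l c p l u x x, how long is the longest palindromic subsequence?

3

Using dp[i][j] = 2 + dp[i+1][j−1] if the ends match, else max(dp[i+1][j], dp[i][j−1]):
dp[1][9] = 3. A witness is lpl at positions 3,5,6.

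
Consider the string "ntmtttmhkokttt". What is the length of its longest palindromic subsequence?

Using dp[i][j] = 2 + dp[i+1][j−1] if the ends match, else max(dp[i+1][j], dp[i][j−1]):
dp[1][14] = 9. A witness is tttkokttt at positions 2,4,5,9,10,11,12,13,14.

9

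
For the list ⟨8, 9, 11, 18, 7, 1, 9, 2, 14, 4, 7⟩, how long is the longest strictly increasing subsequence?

Scanning left to right, the best length ending at each element is: 8→1, 9→2, 11→3, 18→4, 7→1, 1→1, 9→2, 2→2, 14→4, 4→3, 7→4.
So the longest increasing subsequence has length 4, e.g. 8, 9, 11, 18.

4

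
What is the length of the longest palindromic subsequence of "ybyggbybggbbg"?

9

One longest palindromic subsequence is bggbybggb (positions 2,4,5,6,7,8,9,10,12); it reads the same forward and backward, and the interval DP gives dp[1][13] = 9.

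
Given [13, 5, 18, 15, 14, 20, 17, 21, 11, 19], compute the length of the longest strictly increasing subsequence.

4

Scanning left to right, the best length ending at each element is: 13→1, 5→1, 18→2, 15→2, 14→2, 20→3, 17→3, 21→4, 11→2, 19→4.
So the longest increasing subsequence has length 4, e.g. 13, 18, 20, 21.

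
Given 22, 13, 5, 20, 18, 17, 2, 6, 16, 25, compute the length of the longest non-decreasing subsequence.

4

Let dp[i] be the longest non-decreasing subsequence ending at position i. Then dp = [1, 1, 1, 2, 2, 2, 1, 2, 3, 4].
The maximum is 4; one witness is 5, 6, 16, 25 at positions 3,8,9,10.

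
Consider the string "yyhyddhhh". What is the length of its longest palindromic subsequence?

One longest palindromic subsequence is hhhh (positions 3,7,8,9); it reads the same forward and backward, and the interval DP gives dp[1][9] = 4.

4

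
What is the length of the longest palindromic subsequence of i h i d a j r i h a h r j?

One longest palindromic subsequence is jrhahrj (positions 6,7,9,10,11,12,13); it reads the same forward and backward, and the interval DP gives dp[1][13] = 7.

7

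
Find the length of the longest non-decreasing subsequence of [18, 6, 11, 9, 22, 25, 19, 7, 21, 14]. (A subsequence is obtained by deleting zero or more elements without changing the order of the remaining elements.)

4

Scanning left to right, the best length ending at each element is: 18→1, 6→1, 11→2, 9→2, 22→3, 25→4, 19→3, 7→2, 21→4, 14→3.
So the longest non-decreasing subsequence has length 4, e.g. 6, 11, 22, 25.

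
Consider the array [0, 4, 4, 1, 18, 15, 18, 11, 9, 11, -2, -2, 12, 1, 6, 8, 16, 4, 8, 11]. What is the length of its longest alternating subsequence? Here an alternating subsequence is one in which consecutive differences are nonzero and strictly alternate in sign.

14

Track the best alternating length ending on an up-step vs a down-step at each position: up/down = 1/1, 2/1, 2/1, 2/3, 4/1, 4/5, 6/1, 4/7, 4/7, 8/7, 1/9, 1/9, 10/7, 10/11, 12/11, 12/11, 12/7, 12/13, 14/13, 14/13.
The maximum over both is 14; one such subsequence is 0, 4, 1, 18, 15, 18, 9, 11, -2, 12, 1, 6, 4, 8.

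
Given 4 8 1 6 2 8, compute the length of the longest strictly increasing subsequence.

3

Let dp[i] be the longest increasing subsequence ending at position i. Then dp = [1, 2, 1, 2, 2, 3].
The maximum is 3; one witness is 4, 6, 8 at positions 1,4,6.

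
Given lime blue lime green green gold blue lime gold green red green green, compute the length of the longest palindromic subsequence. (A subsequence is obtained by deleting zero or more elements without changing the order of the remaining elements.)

7

Using dp[i][j] = 2 + dp[i+1][j−1] if the ends match, else max(dp[i+1][j], dp[i][j−1]):
dp[1][13] = 7. A witness is green green gold lime gold green green at positions 4,5,6,8,9,12,13.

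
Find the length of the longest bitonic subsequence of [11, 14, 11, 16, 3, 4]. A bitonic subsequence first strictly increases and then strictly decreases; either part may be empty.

Let inc[i] be the LIS ending at i and dec[i] the longest strictly decreasing subsequence starting at i. inc = [1, 2, 1, 3, 1, 2], dec = [2, 3, 2, 2, 1, 1].
max_i inc[i]+dec[i]−1 = 4, with one witness 11, 14, 11, 4.

4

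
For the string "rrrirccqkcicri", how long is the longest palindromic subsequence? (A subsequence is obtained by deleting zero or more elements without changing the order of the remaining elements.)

9

Using dp[i][j] = 2 + dp[i+1][j−1] if the ends match, else max(dp[i+1][j], dp[i][j−1]):
dp[1][14] = 9. A witness is ircckccri at positions 4,5,6,7,9,10,12,13,14.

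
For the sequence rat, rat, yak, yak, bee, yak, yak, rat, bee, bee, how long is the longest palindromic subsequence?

One longest palindromic subsequence is rat yak yak bee yak yak rat (positions 2,3,4,5,6,7,8); it reads the same forward and backward, and the interval DP gives dp[1][10] = 7.

7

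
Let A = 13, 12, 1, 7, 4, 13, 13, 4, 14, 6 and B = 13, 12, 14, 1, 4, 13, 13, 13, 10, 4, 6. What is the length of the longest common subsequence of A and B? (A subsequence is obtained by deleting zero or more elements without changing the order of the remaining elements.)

8

Backtracking the LCS table gives one alignment: 13 (A1,B1) → 12 (A2,B2) → 1 (A3,B4) → 4 (A5,B5) → 13 (A6,B7) → 13 (A7,B8) → 4 (A8,B10) → 6 (A10,B11).
So the longest common subsequence has length 8.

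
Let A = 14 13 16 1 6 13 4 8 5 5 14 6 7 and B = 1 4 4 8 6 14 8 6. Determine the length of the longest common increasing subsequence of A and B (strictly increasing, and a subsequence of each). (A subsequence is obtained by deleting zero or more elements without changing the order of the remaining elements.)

A longest common strictly increasing subsequence is 1, 4, 8, 14 (length 4); it appears in order in both A and B, and no longer such subsequence exists.

4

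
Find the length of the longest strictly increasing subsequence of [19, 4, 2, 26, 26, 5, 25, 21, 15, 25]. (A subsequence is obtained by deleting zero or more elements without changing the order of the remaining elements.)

4

One longest increasing subsequence is 4, 5, 21, 25 (positions 2,6,8,10), of length 4; no longer one exists.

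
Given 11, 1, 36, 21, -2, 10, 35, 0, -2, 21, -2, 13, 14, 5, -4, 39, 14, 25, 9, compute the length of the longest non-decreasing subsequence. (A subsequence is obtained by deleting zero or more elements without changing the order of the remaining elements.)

One longest non-decreasing subsequence is -2, -2, -2, 13, 14, 14, 25 (positions 5,9,11,12,13,17,18), of length 7; no longer one exists.

7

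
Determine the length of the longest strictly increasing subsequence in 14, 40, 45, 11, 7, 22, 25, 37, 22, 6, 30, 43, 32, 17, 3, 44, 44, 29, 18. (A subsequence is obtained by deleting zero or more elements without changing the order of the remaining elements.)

6

One longest increasing subsequence is 14, 22, 25, 37, 43, 44 (positions 1,6,7,8,12,16), of length 6; no longer one exists.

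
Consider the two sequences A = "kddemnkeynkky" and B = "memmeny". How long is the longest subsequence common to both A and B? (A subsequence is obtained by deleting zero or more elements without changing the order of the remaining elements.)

A longest common subsequence is emeny (length 5); the LCS DP confirms no longer common subsequence exists.

5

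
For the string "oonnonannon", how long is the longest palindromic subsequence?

7

One longest palindromic subsequence is nonnnon (positions 3,5,6,8,9,10,11); it reads the same forward and backward, and the interval DP gives dp[1][11] = 7.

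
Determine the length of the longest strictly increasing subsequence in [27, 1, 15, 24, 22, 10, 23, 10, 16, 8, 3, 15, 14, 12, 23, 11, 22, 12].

Let dp[i] be the longest increasing subsequence ending at position i. Then dp = [1, 1, 2, 3, 3, 2, 4, 2, 3, 2, 2, 3, 3, 3, 4, 3, 4, 4].
The maximum is 4; one witness is 1, 15, 22, 23 at positions 2,3,5,7.

4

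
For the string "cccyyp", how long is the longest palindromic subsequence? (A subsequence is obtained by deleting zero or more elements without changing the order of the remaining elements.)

Using dp[i][j] = 2 + dp[i+1][j−1] if the ends match, else max(dp[i+1][j], dp[i][j−1]):
dp[1][6] = 3. A witness is ccc at positions 1,2,3.

3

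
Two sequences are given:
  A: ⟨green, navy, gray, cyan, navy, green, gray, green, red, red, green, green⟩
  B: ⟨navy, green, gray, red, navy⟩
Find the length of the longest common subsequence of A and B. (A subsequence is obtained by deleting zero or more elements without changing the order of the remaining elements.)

4

A longest common subsequence is navy, green, gray, red (length 4); the LCS DP confirms no longer common subsequence exists.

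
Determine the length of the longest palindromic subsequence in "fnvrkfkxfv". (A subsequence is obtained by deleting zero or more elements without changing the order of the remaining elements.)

Using dp[i][j] = 2 + dp[i+1][j−1] if the ends match, else max(dp[i+1][j], dp[i][j−1]):
dp[1][10] = 5. A witness is vfxfv at positions 3,6,8,9,10.

5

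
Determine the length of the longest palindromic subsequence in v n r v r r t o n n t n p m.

6

One longest palindromic subsequence is ntnntn (positions 2,7,9,10,11,12); it reads the same forward and backward, and the interval DP gives dp[1][14] = 6.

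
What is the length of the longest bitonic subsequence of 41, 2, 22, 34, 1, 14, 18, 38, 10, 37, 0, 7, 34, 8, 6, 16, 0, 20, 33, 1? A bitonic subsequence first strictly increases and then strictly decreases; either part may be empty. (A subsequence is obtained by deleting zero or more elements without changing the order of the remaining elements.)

9

Let inc[i] be the LIS ending at i and dec[i] the longest strictly decreasing subsequence starting at i. inc = [1, 1, 2, 3, 1, 2, 3, 4, 2, 4, 1, 2, 4, 3, 2, 4, 1, 5, 6, 2], dec = [7, 3, 6, 6, 2, 5, 5, 6, 4, 5, 1, 3, 4, 3, 2, 2, 1, 2, 2, 1].
max_i inc[i]+dec[i]−1 = 9, with one witness 2, 22, 34, 38, 37, 34, 8, 6, 1.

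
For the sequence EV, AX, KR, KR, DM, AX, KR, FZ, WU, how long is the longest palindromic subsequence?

4

One longest palindromic subsequence is AX KR KR AX (positions 2,3,4,6); it reads the same forward and backward, and the interval DP gives dp[1][9] = 4.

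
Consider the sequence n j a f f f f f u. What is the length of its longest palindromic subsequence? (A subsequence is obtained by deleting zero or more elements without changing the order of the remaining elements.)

5

One longest palindromic subsequence is fffff (positions 4,5,6,7,8); it reads the same forward and backward, and the interval DP gives dp[1][9] = 5.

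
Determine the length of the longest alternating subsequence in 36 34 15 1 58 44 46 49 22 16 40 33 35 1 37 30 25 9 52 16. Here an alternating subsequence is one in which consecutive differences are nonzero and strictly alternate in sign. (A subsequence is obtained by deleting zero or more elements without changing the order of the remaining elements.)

A longest alternating subsequence is 36, 34, 58, 44, 46, 22, 40, 33, 35, 1, 37, 30, 52, 16 (positions 1,2,5,6,7,9,11,12,13,14,15,16,19,20); its 13 consecutive differences strictly alternate in sign, and length 14 is optimal.

14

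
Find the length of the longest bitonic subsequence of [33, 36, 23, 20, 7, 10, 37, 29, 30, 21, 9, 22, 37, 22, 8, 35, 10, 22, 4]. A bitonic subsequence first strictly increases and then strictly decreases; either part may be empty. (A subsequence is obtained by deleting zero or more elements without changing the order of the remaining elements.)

One longest bitonic subsequence is 33, 36, 23, 20, 10, 9, 8, 4 (positions 1,2,3,4,6,11,15,19): it rises to 36 then falls. Length 8 is optimal.

8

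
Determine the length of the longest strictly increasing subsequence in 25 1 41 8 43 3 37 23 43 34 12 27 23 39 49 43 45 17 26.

Let dp[i] be the longest increasing subsequence ending at position i. Then dp = [1, 1, 2, 2, 3, 2, 3, 3, 4, 4, 3, 4, 4, 5, 6, 6, 7, 4, 5].
The maximum is 7; one witness is 1, 8, 23, 34, 39, 43, 45 at positions 2,4,8,10,14,16,17.

7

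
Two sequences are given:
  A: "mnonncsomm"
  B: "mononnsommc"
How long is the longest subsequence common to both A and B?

Backtracking the LCS table gives one alignment: m (A1,B1) → n (A2,B3) → o (A3,B4) → n (A4,B5) → n (A5,B6) → s (A7,B7) → o (A8,B8) → m (A9,B9) → m (A10,B10).
So the longest common subsequence has length 9.

9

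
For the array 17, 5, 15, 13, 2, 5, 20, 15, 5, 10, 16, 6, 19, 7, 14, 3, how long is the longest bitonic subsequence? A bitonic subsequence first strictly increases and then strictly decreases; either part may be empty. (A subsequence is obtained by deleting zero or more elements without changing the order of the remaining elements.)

7

One longest bitonic subsequence is 5, 15, 20, 15, 10, 7, 3 (positions 2,3,7,8,10,14,16): it rises to 20 then falls. Length 7 is optimal.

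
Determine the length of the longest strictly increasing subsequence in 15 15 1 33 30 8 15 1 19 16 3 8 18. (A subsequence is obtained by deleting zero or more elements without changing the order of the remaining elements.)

Scanning left to right, the best length ending at each element is: 15→1, 15→1, 1→1, 33→2, 30→2, 8→2, 15→3, 1→1, 19→4, 16→4, 3→2, 8→3, 18→5.
So the longest increasing subsequence has length 5, e.g. 1, 8, 15, 16, 18.

5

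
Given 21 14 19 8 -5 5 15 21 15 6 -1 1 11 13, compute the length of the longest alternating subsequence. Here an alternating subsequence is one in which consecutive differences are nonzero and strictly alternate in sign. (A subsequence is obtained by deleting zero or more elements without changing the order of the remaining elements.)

7

A longest alternating subsequence is 21, 14, 19, -5, 5, -1, 1 (positions 1,2,3,5,6,11,12); its 6 consecutive differences strictly alternate in sign, and length 7 is optimal.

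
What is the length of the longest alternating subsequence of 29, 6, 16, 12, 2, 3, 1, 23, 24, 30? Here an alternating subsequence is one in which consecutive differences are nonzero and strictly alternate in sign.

7

Track the best alternating length ending on an up-step vs a down-step at each position: up/down = 1/1, 1/2, 3/2, 3/4, 1/4, 5/4, 1/6, 7/2, 7/2, 7/1.
The maximum over both is 7; one such subsequence is 29, 6, 16, 2, 3, 1, 23.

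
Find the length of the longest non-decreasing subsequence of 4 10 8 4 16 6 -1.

Let dp[i] be the longest non-decreasing subsequence ending at position i. Then dp = [1, 2, 2, 2, 3, 3, 1].
The maximum is 3; one witness is 4, 10, 16 at positions 1,2,5.

3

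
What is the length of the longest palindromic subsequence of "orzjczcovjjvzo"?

Using dp[i][j] = 2 + dp[i+1][j−1] if the ends match, else max(dp[i+1][j], dp[i][j−1]):
dp[1][14] = 9. A witness is ozjczcjzo at positions 1,3,4,5,6,7,11,13,14.

9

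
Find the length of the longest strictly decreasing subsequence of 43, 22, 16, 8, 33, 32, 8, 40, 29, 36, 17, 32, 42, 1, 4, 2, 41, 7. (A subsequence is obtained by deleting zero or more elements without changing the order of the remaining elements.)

7

Let dp[i] be the longest decreasing subsequence ending at position i. Then dp = [1, 2, 3, 4, 2, 3, 4, 2, 4, 3, 5, 4, 2, 6, 6, 7, 3, 6].
The maximum is 7; one witness is 43, 33, 32, 29, 17, 4, 2 at positions 1,5,6,9,11,15,16.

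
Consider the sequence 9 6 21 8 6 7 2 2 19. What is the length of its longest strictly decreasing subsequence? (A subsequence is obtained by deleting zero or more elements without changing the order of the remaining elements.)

Let dp[i] be the longest decreasing subsequence ending at position i. Then dp = [1, 2, 1, 2, 3, 3, 4, 4, 2].
The maximum is 4; one witness is 9, 8, 6, 2 at positions 1,4,5,7.

4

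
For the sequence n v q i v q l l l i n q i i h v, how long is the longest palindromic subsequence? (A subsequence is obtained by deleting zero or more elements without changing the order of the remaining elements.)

9

Using dp[i][j] = 2 + dp[i+1][j−1] if the ends match, else max(dp[i+1][j], dp[i][j−1]):
dp[1][16] = 9. A witness is viqlllqiv at positions 2,4,6,7,8,9,12,14,16.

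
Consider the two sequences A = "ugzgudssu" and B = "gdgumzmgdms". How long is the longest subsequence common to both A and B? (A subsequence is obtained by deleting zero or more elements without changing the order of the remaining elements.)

Backtracking the LCS table gives one alignment: u (A1,B4) → z (A3,B6) → g (A4,B8) → d (A6,B9) → s (A8,B11).
So the longest common subsequence has length 5.

5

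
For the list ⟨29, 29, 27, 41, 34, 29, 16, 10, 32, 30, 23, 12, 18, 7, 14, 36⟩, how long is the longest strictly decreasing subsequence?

7

Let dp[i] be the longest decreasing subsequence ending at position i. Then dp = [1, 1, 2, 1, 2, 3, 4, 5, 3, 4, 5, 6, 6, 7, 7, 2].
The maximum is 7; one witness is 41, 34, 32, 30, 23, 12, 7 at positions 4,5,9,10,11,12,14.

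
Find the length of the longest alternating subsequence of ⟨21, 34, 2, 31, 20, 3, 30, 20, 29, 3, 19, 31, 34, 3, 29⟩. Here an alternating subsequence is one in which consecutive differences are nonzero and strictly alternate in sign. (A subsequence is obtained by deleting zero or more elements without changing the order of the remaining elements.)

Track the best alternating length ending on an up-step vs a down-step at each position: up/down = 1/1, 2/1, 1/3, 4/3, 4/5, 4/5, 6/5, 6/7, 8/7, 4/9, 10/9, 10/3, 10/1, 4/11, 12/11.
The maximum over both is 12; one such subsequence is 21, 34, 2, 31, 20, 30, 20, 29, 3, 19, 3, 29.

12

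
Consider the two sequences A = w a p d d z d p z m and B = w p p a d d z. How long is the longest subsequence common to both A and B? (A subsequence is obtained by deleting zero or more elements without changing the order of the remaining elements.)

5

Backtracking the LCS table gives one alignment: w (A1,B1) → a (A2,B4) → d (A5,B5) → d (A7,B6) → z (A9,B7).
So the longest common subsequence has length 5.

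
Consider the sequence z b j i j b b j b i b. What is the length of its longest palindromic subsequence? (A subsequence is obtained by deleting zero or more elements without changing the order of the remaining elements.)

8

One longest palindromic subsequence is bijbbjib (positions 2,4,5,6,7,8,10,11); it reads the same forward and backward, and the interval DP gives dp[1][11] = 8.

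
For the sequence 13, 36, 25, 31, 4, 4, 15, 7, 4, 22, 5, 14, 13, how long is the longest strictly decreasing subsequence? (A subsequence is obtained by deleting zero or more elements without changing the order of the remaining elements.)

One longest decreasing subsequence is 36, 25, 15, 7, 4 (positions 2,3,7,8,9), of length 5; no longer one exists.

5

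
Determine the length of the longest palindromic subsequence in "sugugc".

Using dp[i][j] = 2 + dp[i+1][j−1] if the ends match, else max(dp[i+1][j], dp[i][j−1]):
dp[1][6] = 3. A witness is gug at positions 3,4,5.

3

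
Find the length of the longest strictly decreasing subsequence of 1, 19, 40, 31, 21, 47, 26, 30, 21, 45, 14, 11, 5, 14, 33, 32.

Scanning left to right, the best length ending at each element is: 1→1, 19→1, 40→1, 31→2, 21→3, 47→1, 26→3, 30→3, 21→4, 45→2, 14→5, 11→6, 5→7, 14→5, 33→3, 32→4.
So the longest decreasing subsequence has length 7, e.g. 40, 31, 26, 21, 14, 11, 5.

7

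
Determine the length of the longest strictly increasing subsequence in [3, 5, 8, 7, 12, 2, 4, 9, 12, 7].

One longest increasing subsequence is 3, 5, 8, 9, 12 (positions 1,2,3,8,9), of length 5; no longer one exists.

5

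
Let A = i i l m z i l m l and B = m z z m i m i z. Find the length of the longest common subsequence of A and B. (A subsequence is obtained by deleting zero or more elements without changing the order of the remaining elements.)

4

Backtracking the LCS table gives one alignment: m (A4,B1) → z (A5,B3) → i (A6,B5) → m (A8,B6).
So the longest common subsequence has length 4.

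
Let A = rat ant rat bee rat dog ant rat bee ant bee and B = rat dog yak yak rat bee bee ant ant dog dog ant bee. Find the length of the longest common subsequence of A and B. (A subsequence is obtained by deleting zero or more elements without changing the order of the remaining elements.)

6

A longest common subsequence is rat, rat, bee, dog, ant, bee (length 6); the LCS DP confirms no longer common subsequence exists.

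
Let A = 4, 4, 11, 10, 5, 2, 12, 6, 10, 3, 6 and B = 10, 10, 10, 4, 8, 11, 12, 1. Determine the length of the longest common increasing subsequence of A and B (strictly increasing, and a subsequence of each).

3

A longest common strictly increasing subsequence is 4, 11, 12 (length 3); it appears in order in both A and B, and no longer such subsequence exists.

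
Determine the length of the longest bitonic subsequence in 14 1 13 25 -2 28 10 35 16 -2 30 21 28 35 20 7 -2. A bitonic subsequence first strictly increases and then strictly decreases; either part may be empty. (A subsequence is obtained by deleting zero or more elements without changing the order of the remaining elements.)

10

One longest bitonic subsequence is 1, 13, 25, 28, 35, 30, 28, 20, 7, -2 (positions 2,3,4,6,8,11,13,15,16,17): it rises to 35 then falls. Length 10 is optimal.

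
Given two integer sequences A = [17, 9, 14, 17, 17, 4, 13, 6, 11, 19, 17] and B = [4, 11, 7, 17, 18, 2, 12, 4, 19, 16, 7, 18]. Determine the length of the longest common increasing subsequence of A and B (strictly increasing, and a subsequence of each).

For each value that appears in both, track the longest common increasing run ending there.
The best achievable length is 3; one witness is 4, 11, 17 (A-positions 6,9,11, B-positions 1,2,4).

3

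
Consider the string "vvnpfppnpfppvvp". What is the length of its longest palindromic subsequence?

Using dp[i][j] = 2 + dp[i+1][j−1] if the ends match, else max(dp[i+1][j], dp[i][j−1]):
dp[1][15] = 11. A witness is vvpppnpppvv at positions 1,2,4,6,7,8,9,11,12,13,14.

11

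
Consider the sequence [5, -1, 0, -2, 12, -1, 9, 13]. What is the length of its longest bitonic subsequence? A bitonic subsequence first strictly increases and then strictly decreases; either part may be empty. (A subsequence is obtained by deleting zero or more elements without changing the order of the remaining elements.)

Let inc[i] be the LIS ending at i and dec[i] the longest strictly decreasing subsequence starting at i. inc = [1, 1, 2, 1, 3, 2, 3, 4], dec = [3, 2, 2, 1, 2, 1, 1, 1].
max_i inc[i]+dec[i]−1 = 4, with one witness -1, 0, 12, 9.

4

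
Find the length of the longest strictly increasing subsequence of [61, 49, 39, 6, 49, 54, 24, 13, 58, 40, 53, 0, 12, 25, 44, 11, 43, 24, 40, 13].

4

One longest increasing subsequence is 39, 49, 54, 58 (positions 3,5,6,9), of length 4; no longer one exists.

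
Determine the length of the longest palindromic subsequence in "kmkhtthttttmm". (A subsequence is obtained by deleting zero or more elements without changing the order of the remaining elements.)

8

One longest palindromic subsequence is mttttttm (positions 2,5,6,8,9,10,11,13); it reads the same forward and backward, and the interval DP gives dp[1][13] = 8.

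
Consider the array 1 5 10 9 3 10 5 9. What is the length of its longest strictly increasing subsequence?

One longest increasing subsequence is 1, 5, 9, 10 (positions 1,2,4,6), of length 4; no longer one exists.

4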